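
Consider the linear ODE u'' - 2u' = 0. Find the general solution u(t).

u = C2 + C1*exp(2*t)

Characteristic equation r² - 2r = 0 factors as (r - 2)r = 0, so r = 2, 0.
Hence u_h = C1*exp(2*t) + C2.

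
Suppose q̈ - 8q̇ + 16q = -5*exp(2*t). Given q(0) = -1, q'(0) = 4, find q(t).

q = -5*exp(2*t)/4 + exp(4*t)/4 + 11*t*exp(4*t)/2

Characteristic equation r² - 8r + 16 = 0 has discriminant (-8)² - 4·(16) = 0, so r = 4 is a repeated root.
Hence q_h = (C1 + C2*t)*exp(4*t).
Try q_p = A*exp(2*t). Substituting into the equation and dividing by exp(2*t) gives A = -5/4, so q_p = -5*exp(2*t)/4.
General solution: q = -5*exp(2*t)/4 + C1*exp(4*t) + C2*t*exp(4*t).
Apply the initial conditions: q(0) = -5/4 + C1 = -1 and q'(0) = -5/2 + C2 + 4*C1 = 4. Solving gives C1 = 1/4, C2 = 11/2.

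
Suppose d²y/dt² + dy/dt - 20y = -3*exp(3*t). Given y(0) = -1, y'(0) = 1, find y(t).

Characteristic equation r² + r - 20 = 0 factors as (r + 5)(r - 4) = 0, so r = -5, 4.
Hence y_h = C1*exp(-5*t) + C2*exp(4*t).
Try y_p = A*exp(3*t). Substituting into the equation and dividing by exp(3*t) gives A = 3/8, so y_p = 3*exp(3*t)/8.
General solution: y = 3*exp(3*t)/8 + C1*exp(-5*t) + C2*exp(4*t).
Apply the initial conditions: y(0) = 3/8 + C1 + C2 = -1 and y'(0) = 9/8 - 5*C1 + 4*C2 = 1. Solving gives C1 = -43/72, C2 = -7/9.

y = -43*exp(-5*t)/72 - 7*exp(4*t)/9 + 3*exp(3*t)/8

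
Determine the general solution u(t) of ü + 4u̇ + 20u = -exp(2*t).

Characteristic equation r² + 4r + 20 = 0 has discriminant (4)² - 4·(20) = -64 < 0, so r = -2 ± 4i.
Hence u_h = C1*cos(4*t)*exp(-2*t) + C2*exp(-2*t)*sin(4*t).
Try u_p = A*exp(2*t). Substituting into the equation and dividing by exp(2*t) gives A = -1/32, so u_p = -exp(2*t)/32.

u = -exp(2*t)/32 + C1*cos(4*t)*exp(-2*t) + C2*exp(-2*t)*sin(4*t)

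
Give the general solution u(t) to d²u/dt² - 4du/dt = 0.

Characteristic equation r² - 4r = 0 factors as (r - 4)r = 0, so r = 4, 0.
Hence u_h = C1*exp(4*t) + C2.

u = C2 + C1*exp(4*t)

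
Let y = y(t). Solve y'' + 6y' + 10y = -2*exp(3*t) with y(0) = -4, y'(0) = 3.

Characteristic equation r² + 6r + 10 = 0 has discriminant (6)² - 4·(10) = -4 < 0, so r = -3 ± i.
Hence y_h = C1*cos(t)*exp(-3*t) + C2*exp(-3*t)*sin(t).
Try y_p = A*exp(3*t). Substituting into the equation and dividing by exp(3*t) gives A = -2/37, so y_p = -2*exp(3*t)/37.
General solution: y = -2*exp(3*t)/37 + C1*cos(t)*exp(-3*t) + C2*exp(-3*t)*sin(t).
Apply the initial conditions: y(0) = -2/37 + C1 = -4 and y'(0) = -6/37 + C2 - 3*C1 = 3. Solving gives C1 = -146/37, C2 = -321/37.

y = -2*exp(3*t)/37 - 321*exp(-3*t)*sin(t)/37 - 146*cos(t)*exp(-3*t)/37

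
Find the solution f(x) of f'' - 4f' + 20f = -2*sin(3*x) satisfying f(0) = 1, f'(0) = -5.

Characteristic equation r² - 4r + 20 = 0 has discriminant (-4)² - 4·(20) = -64 < 0, so r = 2 ± 4i.
Hence f_h = C1*cos(4*x)*exp(2*x) + C2*exp(2*x)*sin(4*x).
Try f_p = A*cos(3*x) + B*sin(3*x). Substituting and equating the coefficients of cos(3x) and sin(3x) gives A = -24/265, B = -22/265, so f_p = -24*cos(3*x)/265 - 22*sin(3*x)/265.
General solution: f = -24*cos(3*x)/265 - 22*sin(3*x)/265 + C1*cos(4*x)*exp(2*x) + C2*exp(2*x)*sin(4*x).
Apply the initial conditions: f(0) = -24/265 + C1 = 1 and f'(0) = -66/265 + 2*C1 + 4*C2 = -5. Solving gives C1 = 289/265, C2 = -1837/1060.

f = -24*cos(3*x)/265 - 22*sin(3*x)/265 - 1837*exp(2*x)*sin(4*x)/1060 + 289*cos(4*x)*exp(2*x)/265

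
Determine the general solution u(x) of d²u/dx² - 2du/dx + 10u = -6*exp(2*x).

Characteristic equation r² - 2r + 10 = 0 has discriminant (-2)² - 4·(10) = -36 < 0, so r = 1 ± 3i.
Hence u_h = C1*cos(3*x)*exp(x) + C2*exp(x)*sin(3*x).
Try u_p = A*exp(2*x). Substituting into the equation and dividing by exp(2*x) gives A = -3/5, so u_p = -3*exp(2*x)/5.

u = -3*exp(2*x)/5 + C1*cos(3*x)*exp(x) + C2*exp(x)*sin(3*x)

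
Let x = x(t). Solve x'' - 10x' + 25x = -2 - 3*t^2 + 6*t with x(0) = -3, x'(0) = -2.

x = -8/625 - 1867*exp(5*t)/625 - 3*t**2/25 + 18*t/125 + 1599*t*exp(5*t)/125

Characteristic equation r² - 10r + 25 = 0 has discriminant (-10)² - 4·(25) = 0, so r = 5 is a repeated root.
Hence x_h = (C1 + C2*t)*exp(5*t).
For the particular solution try x_p = A0 + A1*t + A2*t^2. Substituting and matching coefficients of each power of t gives A0 = -8/625, A1 = 18/125, A2 = -3/25, so x_p = -8/625 - 3*t^2/25 + 18*t/125.
General solution: x = -8/625 - 3*t^2/25 + 18*t/125 + C1*exp(5*t) + C2*t*exp(5*t).
Apply the initial conditions: x(0) = -8/625 + C1 = -3 and x'(0) = 18/125 + C2 + 5*C1 = -2. Solving gives C1 = -1867/625, C2 = 1599/125.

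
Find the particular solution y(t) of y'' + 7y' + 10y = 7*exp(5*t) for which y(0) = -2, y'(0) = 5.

Characteristic equation r² + 7r + 10 = 0 factors as (r + 5)(r + 2) = 0, so r = -5, -2.
Hence y_h = C1*exp(-5*t) + C2*exp(-2*t).
Try y_p = A*exp(5*t). Substituting into the equation and dividing by exp(5*t) gives A = 1/10, so y_p = exp(5*t)/10.
General solution: y = exp(5*t)/10 + C1*exp(-5*t) + C2*exp(-2*t).
Apply the initial conditions: y(0) = 1/10 + C1 + C2 = -2 and y'(0) = 1/2 - 5*C1 - 2*C2 = 5. Solving gives C1 = -1/10, C2 = -2.

y = -2*exp(-2*t) - exp(-5*t)/10 + exp(5*t)/10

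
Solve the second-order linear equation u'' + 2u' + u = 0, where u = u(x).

u = C1*exp(-x) + C2*x*exp(-x)

Characteristic equation r² + 2r + 1 = 0 has discriminant (2)² - 4·(1) = 0, so r = -1 is a repeated root.
Hence u_h = (C1 + C2*x)*exp(-x).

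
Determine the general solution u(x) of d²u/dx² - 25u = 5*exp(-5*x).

u = C1*exp(-5*x) + C2*exp(5*x) - x*exp(-5*x)/2

Characteristic equation r² - 25 = 0 factors as (r + 5)(r - 5) = 0, so r = -5, 5.
Hence u_h = C1*exp(-5*x) + C2*exp(5*x).
Since exp(-5*x) solves the homogeneous equation (r = -5 is a root of multiplicity 1), multiply the trial by x. Try u_p = A*x*exp(-5*x). Substituting into the equation and dividing by exp(-5*x) gives A = -1/2, so u_p = -x*exp(-5*x)/2.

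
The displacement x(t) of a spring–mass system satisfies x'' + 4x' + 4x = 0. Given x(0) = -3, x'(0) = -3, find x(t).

x = -3*exp(-2*t) - 9*t*exp(-2*t)

Characteristic equation r² + 4r + 4 = 0 has discriminant (4)² - 4·(4) = 0, so r = -2 is a repeated root.
Hence x_h = (C1 + C2*t)*exp(-2*t).
Apply the initial conditions: x(0) = C1 = -3 and x'(0) = C2 - 2*C1 = -3. Solving gives C1 = -3, C2 = -9.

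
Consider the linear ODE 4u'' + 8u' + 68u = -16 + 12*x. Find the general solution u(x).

Divide through by 4: u'' + 2u' + 17u = -4 + 3*x.
Characteristic equation r² + 2r + 17 = 0 has discriminant (2)² - 4·(17) = -64 < 0, so r = -1 ± 4i.
Hence u_h = C1*cos(4*x)*exp(-x) + C2*exp(-x)*sin(4*x).
For the particular solution try u_p = A0 + A1*x. Substituting and matching coefficients of each power of x gives A0 = -74/289, A1 = 3/17, so u_p = -74/289 + 3*x/17.

u = -74/289 + 3*x/17 + C1*cos(4*x)*exp(-x) + C2*exp(-x)*sin(4*x)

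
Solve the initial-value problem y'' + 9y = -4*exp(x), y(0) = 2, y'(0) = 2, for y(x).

y = -2*exp(x)/5 + 4*sin(3*x)/5 + 12*cos(3*x)/5

Characteristic equation r² + 9 = 0 has discriminant (0)² - 4·(9) = -36 < 0, so r = ± 3i.
Hence y_h = C1*cos(3*x) + C2*sin(3*x).
Try y_p = A*exp(x). Substituting into the equation and dividing by exp(x) gives A = -2/5, so y_p = -2*exp(x)/5.
General solution: y = -2*exp(x)/5 + C1*cos(3*x) + C2*sin(3*x).
Apply the initial conditions: y(0) = -2/5 + C1 = 2 and y'(0) = -2/5 + 3*C2 = 2. Solving gives C1 = 12/5, C2 = 4/5.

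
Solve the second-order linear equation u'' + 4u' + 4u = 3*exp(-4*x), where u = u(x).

Characteristic equation r² + 4r + 4 = 0 has discriminant (4)² - 4·(4) = 0, so r = -2 is a repeated root.
Hence u_h = (C1 + C2*x)*exp(-2*x).
Try u_p = A*exp(-4*x). Substituting into the equation and dividing by exp(-4*x) gives A = 3/4, so u_p = 3*exp(-4*x)/4.

u = 3*exp(-4*x)/4 + C1*exp(-2*x) + C2*x*exp(-2*x)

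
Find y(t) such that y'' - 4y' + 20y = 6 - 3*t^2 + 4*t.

y = 343/1000 - 3*t**2/20 + 7*t/50 + C1*cos(4*t)*exp(2*t) + C2*exp(2*t)*sin(4*t)

Characteristic equation r² - 4r + 20 = 0 has discriminant (-4)² - 4·(20) = -64 < 0, so r = 2 ± 4i.
Hence y_h = C1*cos(4*t)*exp(2*t) + C2*exp(2*t)*sin(4*t).
For the particular solution try y_p = A0 + A1*t + A2*t^2. Substituting and matching coefficients of each power of t gives A0 = 343/1000, A1 = 7/50, A2 = -3/20, so y_p = 343/1000 - 3*t^2/20 + 7*t/50.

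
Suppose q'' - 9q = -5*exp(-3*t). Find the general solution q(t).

Characteristic equation r² - 9 = 0 factors as (r + 3)(r - 3) = 0, so r = -3, 3.
Hence q_h = C1*exp(-3*t) + C2*exp(3*t).
Since exp(-3*t) solves the homogeneous equation (r = -3 is a root of multiplicity 1), multiply the trial by t. Try q_p = A*t*exp(-3*t). Substituting into the equation and dividing by exp(-3*t) gives A = 5/6, so q_p = 5*t*exp(-3*t)/6.

q = C1*exp(-3*t) + C2*exp(3*t) + 5*t*exp(-3*t)/6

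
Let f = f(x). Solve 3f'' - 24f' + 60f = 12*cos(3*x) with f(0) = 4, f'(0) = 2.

Divide through by 3: f'' - 8f' + 20f = 4*cos(3*x).
Characteristic equation r² - 8r + 20 = 0 has discriminant (-8)² - 4·(20) = -16 < 0, so r = 4 ± 2i.
Hence f_h = C1*cos(2*x)*exp(4*x) + C2*exp(4*x)*sin(2*x).
Try f_p = A*cos(3*x) + B*sin(3*x). Substituting and equating the coefficients of cos(3x) and sin(3x) gives A = 44/697, B = -96/697, so f_p = -96*sin(3*x)/697 + 44*cos(3*x)/697.
General solution: f = -96*sin(3*x)/697 + 44*cos(3*x)/697 + C1*cos(2*x)*exp(4*x) + C2*exp(4*x)*sin(2*x).
Apply the initial conditions: f(0) = 44/697 + C1 = 4 and f'(0) = -288/697 + 2*C2 + 4*C1 = 2. Solving gives C1 = 2744/697, C2 = -4647/697.

f = -96*sin(3*x)/697 + 44*cos(3*x)/697 - 4647*exp(4*x)*sin(2*x)/697 + 2744*cos(2*x)*exp(4*x)/697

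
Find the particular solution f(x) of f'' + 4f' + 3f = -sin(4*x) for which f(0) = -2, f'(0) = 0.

Characteristic equation r² + 4r + 3 = 0 factors as (r + 3)(r + 1) = 0, so r = -3, -1.
Hence f_h = C1*exp(-3*x) + C2*exp(-x).
Try f_p = A*cos(4*x) + B*sin(4*x). Substituting and equating the coefficients of cos(4x) and sin(4x) gives A = 16/425, B = 13/425, so f_p = 13*sin(4*x)/425 + 16*cos(4*x)/425.
General solution: f = 13*sin(4*x)/425 + 16*cos(4*x)/425 + C1*exp(-3*x) + C2*exp(-x).
Apply the initial conditions: f(0) = 16/425 + C1 + C2 = -2 and f'(0) = 52/425 - C2 - 3*C1 = 0. Solving gives C1 = 27/25, C2 = -53/17.

f = -53*exp(-x)/17 + 13*sin(4*x)/425 + 16*cos(4*x)/425 + 27*exp(-3*x)/25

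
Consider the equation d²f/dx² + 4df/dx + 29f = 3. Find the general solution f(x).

Characteristic equation r² + 4r + 29 = 0 has discriminant (4)² - 4·(29) = -100 < 0, so r = -2 ± 5i.
Hence f_h = C1*cos(5*x)*exp(-2*x) + C2*exp(-2*x)*sin(5*x).
For the particular solution try f_p = A0. Substituting and matching coefficients of each power of x gives A0 = 3/29, so f_p = 3/29.

f = 3/29 + C1*cos(5*x)*exp(-2*x) + C2*exp(-2*x)*sin(5*x)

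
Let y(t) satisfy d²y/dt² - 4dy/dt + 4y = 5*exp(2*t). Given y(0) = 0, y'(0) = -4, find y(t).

y = -4*t*exp(2*t) + 5*t**2*exp(2*t)/2

Characteristic equation r² - 4r + 4 = 0 has discriminant (-4)² - 4·(4) = 0, so r = 2 is a repeated root.
Hence y_h = (C1 + C2*t)*exp(2*t).
Since exp(2*t) solves the homogeneous equation (r = 2 is a root of multiplicity 2), multiply the trial by t^2. Try y_p = A*t^2*exp(2*t). Substituting into the equation and dividing by exp(2*t) gives A = 5/2, so y_p = 5*t^2*exp(2*t)/2.
General solution: y = C1*exp(2*t) + 5*t^2*exp(2*t)/2 + C2*t*exp(2*t).
Apply the initial conditions: y(0) = C1 = 0 and y'(0) = C2 + 2*C1 = -4. Solving gives C1 = 0, C2 = -4.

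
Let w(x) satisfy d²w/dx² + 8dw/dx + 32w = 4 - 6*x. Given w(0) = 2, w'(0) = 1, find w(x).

Characteristic equation r² + 8r + 32 = 0 has discriminant (8)² - 4·(32) = -64 < 0, so r = -4 ± 4i.
Hence w_h = C1*cos(4*x)*exp(-4*x) + C2*exp(-4*x)*sin(4*x).
For the particular solution try w_p = A0 + A1*x. Substituting and matching coefficients of each power of x gives A0 = 11/64, A1 = -3/16, so w_p = 11/64 - 3*x/16.
General solution: w = 11/64 - 3*x/16 + C1*cos(4*x)*exp(-4*x) + C2*exp(-4*x)*sin(4*x).
Apply the initial conditions: w(0) = 11/64 + C1 = 2 and w'(0) = -3/16 - 4*C1 + 4*C2 = 1. Solving gives C1 = 117/64, C2 = 17/8.

w = 11/64 - 3*x/16 + 17*exp(-4*x)*sin(4*x)/8 + 117*cos(4*x)*exp(-4*x)/64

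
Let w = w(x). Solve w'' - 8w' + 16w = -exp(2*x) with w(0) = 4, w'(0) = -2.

w = -exp(2*x)/4 + 17*exp(4*x)/4 - 37*x*exp(4*x)/2

Characteristic equation r² - 8r + 16 = 0 has discriminant (-8)² - 4·(16) = 0, so r = 4 is a repeated root.
Hence w_h = (C1 + C2*x)*exp(4*x).
Try w_p = A*exp(2*x). Substituting into the equation and dividing by exp(2*x) gives A = -1/4, so w_p = -exp(2*x)/4.
General solution: w = -exp(2*x)/4 + C1*exp(4*x) + C2*x*exp(4*x).
Apply the initial conditions: w(0) = -1/4 + C1 = 4 and w'(0) = -1/2 + C2 + 4*C1 = -2. Solving gives C1 = 17/4, C2 = -37/2.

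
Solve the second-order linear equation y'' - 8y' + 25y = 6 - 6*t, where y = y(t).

Characteristic equation r² - 8r + 25 = 0 has discriminant (-8)² - 4·(25) = -36 < 0, so r = 4 ± 3i.
Hence y_h = C1*cos(3*t)*exp(4*t) + C2*exp(4*t)*sin(3*t).
For the particular solution try y_p = A0 + A1*t. Substituting and matching coefficients of each power of t gives A0 = 102/625, A1 = -6/25, so y_p = 102/625 - 6*t/25.

y = 102/625 - 6*t/25 + C1*cos(3*t)*exp(4*t) + C2*exp(4*t)*sin(3*t)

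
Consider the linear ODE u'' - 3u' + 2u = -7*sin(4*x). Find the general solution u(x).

u = -21*cos(4*x)/85 + 49*sin(4*x)/170 + C1*exp(2*x) + C2*exp(x)

Characteristic equation r² - 3r + 2 = 0 factors as (r - 2)(r - 1) = 0, so r = 2, 1.
Hence u_h = C1*exp(2*x) + C2*exp(x).
Try u_p = A*cos(4*x) + B*sin(4*x). Substituting and equating the coefficients of cos(4x) and sin(4x) gives A = -21/85, B = 49/170, so u_p = -21*cos(4*x)/85 + 49*sin(4*x)/170.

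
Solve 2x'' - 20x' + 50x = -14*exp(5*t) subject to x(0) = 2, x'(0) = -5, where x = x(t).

Divide through by 2: x'' - 10x' + 25x = -7*exp(5*t).
Characteristic equation r² - 10r + 25 = 0 has discriminant (-10)² - 4·(25) = 0, so r = 5 is a repeated root.
Hence x_h = (C1 + C2*t)*exp(5*t).
Since exp(5*t) solves the homogeneous equation (r = 5 is a root of multiplicity 2), multiply the trial by t^2. Try x_p = A*t^2*exp(5*t). Substituting into the equation and dividing by exp(5*t) gives A = -7/2, so x_p = -7*t^2*exp(5*t)/2.
General solution: x = C1*exp(5*t) - 7*t^2*exp(5*t)/2 + C2*t*exp(5*t).
Apply the initial conditions: x(0) = C1 = 2 and x'(0) = C2 + 5*C1 = -5. Solving gives C1 = 2, C2 = -15.

x = 2*exp(5*t) - 15*t*exp(5*t) - 7*t**2*exp(5*t)/2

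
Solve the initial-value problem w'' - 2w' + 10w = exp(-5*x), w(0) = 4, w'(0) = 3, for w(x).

Characteristic equation r² - 2r + 10 = 0 has discriminant (-2)² - 4·(10) = -36 < 0, so r = 1 ± 3i.
Hence w_h = C1*cos(3*x)*exp(x) + C2*exp(x)*sin(3*x).
Try w_p = A*exp(-5*x). Substituting into the equation and dividing by exp(-5*x) gives A = 1/45, so w_p = exp(-5*x)/45.
General solution: w = exp(-5*x)/45 + C1*cos(3*x)*exp(x) + C2*exp(x)*sin(3*x).
Apply the initial conditions: w(0) = 1/45 + C1 = 4 and w'(0) = -1/9 + C1 + 3*C2 = 3. Solving gives C1 = 179/45, C2 = -13/45.

w = exp(-5*x)/45 - 13*exp(x)*sin(3*x)/45 + 179*cos(3*x)*exp(x)/45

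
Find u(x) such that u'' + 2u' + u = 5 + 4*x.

u = -3 + 4*x + C1*exp(-x) + C2*x*exp(-x)

Characteristic equation r² + 2r + 1 = 0 has discriminant (2)² - 4·(1) = 0, so r = -1 is a repeated root.
Hence u_h = (C1 + C2*x)*exp(-x).
For the particular solution try u_p = A0 + A1*x. Substituting and matching coefficients of each power of x gives A0 = -3, A1 = 4, so u_p = -3 + 4*x.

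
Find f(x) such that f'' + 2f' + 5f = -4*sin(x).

Characteristic equation r² + 2r + 5 = 0 has discriminant (2)² - 4·(5) = -16 < 0, so r = -1 ± 2i.
Hence f_h = C1*cos(2*x)*exp(-x) + C2*exp(-x)*sin(2*x).
Try f_p = A*cos(x) + B*sin(x). Substituting and equating the coefficients of cos(x) and sin(x) gives A = 2/5, B = -4/5, so f_p = -4*sin(x)/5 + 2*cos(x)/5.

f = -4*sin(x)/5 + 2*cos(x)/5 + C1*cos(2*x)*exp(-x) + C2*exp(-x)*sin(2*x)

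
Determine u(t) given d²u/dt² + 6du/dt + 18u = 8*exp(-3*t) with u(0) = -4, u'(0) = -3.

Characteristic equation r² + 6r + 18 = 0 has discriminant (6)² - 4·(18) = -36 < 0, so r = -3 ± 3i.
Hence u_h = C1*cos(3*t)*exp(-3*t) + C2*exp(-3*t)*sin(3*t).
Try u_p = A*exp(-3*t). Substituting into the equation and dividing by exp(-3*t) gives A = 8/9, so u_p = 8*exp(-3*t)/9.
General solution: u = 8*exp(-3*t)/9 + C1*cos(3*t)*exp(-3*t) + C2*exp(-3*t)*sin(3*t).
Apply the initial conditions: u(0) = 8/9 + C1 = -4 and u'(0) = -8/3 - 3*C1 + 3*C2 = -3. Solving gives C1 = -44/9, C2 = -5.

u = 8*exp(-3*t)/9 - 5*exp(-3*t)*sin(3*t) - 44*cos(3*t)*exp(-3*t)/9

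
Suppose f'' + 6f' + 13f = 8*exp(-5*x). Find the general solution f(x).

Characteristic equation r² + 6r + 13 = 0 has discriminant (6)² - 4·(13) = -16 < 0, so r = -3 ± 2i.
Hence f_h = C1*cos(2*x)*exp(-3*x) + C2*exp(-3*x)*sin(2*x).
Try f_p = A*exp(-5*x). Substituting into the equation and dividing by exp(-5*x) gives A = 1, so f_p = exp(-5*x).

f = C1*cos(2*x)*exp(-3*x) + C2*exp(-3*x)*sin(2*x) + exp(-5*x)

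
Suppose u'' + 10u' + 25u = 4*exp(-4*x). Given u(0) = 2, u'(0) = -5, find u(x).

Characteristic equation r² + 10r + 25 = 0 has discriminant (10)² - 4·(25) = 0, so r = -5 is a repeated root.
Hence u_h = (C1 + C2*x)*exp(-5*x).
Try u_p = A*exp(-4*x). Substituting into the equation and dividing by exp(-4*x) gives A = 4, so u_p = 4*exp(-4*x).
General solution: u = 4*exp(-4*x) + C1*exp(-5*x) + C2*x*exp(-5*x).
Apply the initial conditions: u(0) = 4 + C1 = 2 and u'(0) = -16 + C2 - 5*C1 = -5. Solving gives C1 = -2, C2 = 1.

u = -2*exp(-5*x) + 4*exp(-4*x) + x*exp(-5*x)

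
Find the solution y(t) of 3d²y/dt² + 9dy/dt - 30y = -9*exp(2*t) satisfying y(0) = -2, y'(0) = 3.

y = -52*exp(-5*t)/49 - 46*exp(2*t)/49 - 3*t*exp(2*t)/7

Divide through by 3: y'' + 3y' - 10y = -3*exp(2*t).
Characteristic equation r² + 3r - 10 = 0 factors as (r + 5)(r - 2) = 0, so r = -5, 2.
Hence y_h = C1*exp(-5*t) + C2*exp(2*t).
Since exp(2*t) solves the homogeneous equation (r = 2 is a root of multiplicity 1), multiply the trial by t. Try y_p = A*t*exp(2*t). Substituting into the equation and dividing by exp(2*t) gives A = -3/7, so y_p = -3*t*exp(2*t)/7.
General solution: y = C1*exp(-5*t) + C2*exp(2*t) - 3*t*exp(2*t)/7.
Apply the initial conditions: y(0) = C1 + C2 = -2 and y'(0) = -3/7 - 5*C1 + 2*C2 = 3. Solving gives C1 = -52/49, C2 = -46/49.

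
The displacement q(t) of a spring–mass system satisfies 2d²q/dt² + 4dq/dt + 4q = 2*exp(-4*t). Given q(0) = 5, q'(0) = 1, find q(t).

q = exp(-4*t)/10 + 49*cos(t)*exp(-t)/10 + 63*exp(-t)*sin(t)/10

Divide through by 2: q'' + 2q' + 2q = exp(-4*t).
Characteristic equation r² + 2r + 2 = 0 has discriminant (2)² - 4·(2) = -4 < 0, so r = -1 ± i.
Hence q_h = C1*cos(t)*exp(-t) + C2*exp(-t)*sin(t).
Try q_p = A*exp(-4*t). Substituting into the equation and dividing by exp(-4*t) gives A = 1/10, so q_p = exp(-4*t)/10.
General solution: q = exp(-4*t)/10 + C1*cos(t)*exp(-t) + C2*exp(-t)*sin(t).
Apply the initial conditions: q(0) = 1/10 + C1 = 5 and q'(0) = -2/5 + C2 - C1 = 1. Solving gives C1 = 49/10, C2 = 63/10.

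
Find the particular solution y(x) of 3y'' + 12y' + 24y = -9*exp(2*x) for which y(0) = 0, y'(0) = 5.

Divide through by 3: y'' + 4y' + 8y = -3*exp(2*x).
Characteristic equation r² + 4r + 8 = 0 has discriminant (4)² - 4·(8) = -16 < 0, so r = -2 ± 2i.
Hence y_h = C1*cos(2*x)*exp(-2*x) + C2*exp(-2*x)*sin(2*x).
Try y_p = A*exp(2*x). Substituting into the equation and dividing by exp(2*x) gives A = -3/20, so y_p = -3*exp(2*x)/20.
General solution: y = -3*exp(2*x)/20 + C1*cos(2*x)*exp(-2*x) + C2*exp(-2*x)*sin(2*x).
Apply the initial conditions: y(0) = -3/20 + C1 = 0 and y'(0) = -3/10 - 2*C1 + 2*C2 = 5. Solving gives C1 = 3/20, C2 = 14/5.

y = -3*exp(2*x)/20 + 3*cos(2*x)*exp(-2*x)/20 + 14*exp(-2*x)*sin(2*x)/5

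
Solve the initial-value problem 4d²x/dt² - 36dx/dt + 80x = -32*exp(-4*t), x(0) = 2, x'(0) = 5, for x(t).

Divide through by 4: x'' - 9x' + 20x = -8*exp(-4*t).
Characteristic equation r² - 9r + 20 = 0 factors as (r - 5)(r - 4) = 0, so r = 5, 4.
Hence x_h = C1*exp(5*t) + C2*exp(4*t).
Try x_p = A*exp(-4*t). Substituting into the equation and dividing by exp(-4*t) gives A = -1/9, so x_p = -exp(-4*t)/9.
General solution: x = -exp(-4*t)/9 + C1*exp(5*t) + C2*exp(4*t).
Apply the initial conditions: x(0) = -1/9 + C1 + C2 = 2 and x'(0) = 4/9 + 4*C2 + 5*C1 = 5. Solving gives C1 = -35/9, C2 = 6.

x = 6*exp(4*t) - 35*exp(5*t)/9 - exp(-4*t)/9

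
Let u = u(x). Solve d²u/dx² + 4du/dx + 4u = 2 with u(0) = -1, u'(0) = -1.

u = 1/2 - 3*exp(-2*x)/2 - 4*x*exp(-2*x)

Characteristic equation r² + 4r + 4 = 0 has discriminant (4)² - 4·(4) = 0, so r = -2 is a repeated root.
Hence u_h = (C1 + C2*x)*exp(-2*x).
For the particular solution try u_p = A0. Substituting and matching coefficients of each power of x gives A0 = 1/2, so u_p = 1/2.
General solution: u = 1/2 + C1*exp(-2*x) + C2*x*exp(-2*x).
Apply the initial conditions: u(0) = 1/2 + C1 = -1 and u'(0) = C2 - 2*C1 = -1. Solving gives C1 = -3/2, C2 = -4.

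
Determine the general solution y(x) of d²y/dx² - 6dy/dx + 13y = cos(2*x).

y = -4*sin(2*x)/75 + cos(2*x)/25 + C1*cos(2*x)*exp(3*x) + C2*exp(3*x)*sin(2*x)

Characteristic equation r² - 6r + 13 = 0 has discriminant (-6)² - 4·(13) = -16 < 0, so r = 3 ± 2i.
Hence y_h = C1*cos(2*x)*exp(3*x) + C2*exp(3*x)*sin(2*x).
Try y_p = A*cos(2*x) + B*sin(2*x). Substituting and equating the coefficients of cos(2x) and sin(2x) gives A = 1/25, B = -4/75, so y_p = -4*sin(2*x)/75 + cos(2*x)/25.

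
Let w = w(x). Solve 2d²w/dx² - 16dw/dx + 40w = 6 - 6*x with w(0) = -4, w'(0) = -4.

Divide through by 2: w'' - 8w' + 20w = 3 - 3*x.
Characteristic equation r² - 8r + 20 = 0 has discriminant (-8)² - 4·(20) = -16 < 0, so r = 4 ± 2i.
Hence w_h = C1*cos(2*x)*exp(4*x) + C2*exp(4*x)*sin(2*x).
For the particular solution try w_p = A0 + A1*x. Substituting and matching coefficients of each power of x gives A0 = 9/100, A1 = -3/20, so w_p = 9/100 - 3*x/20.
General solution: w = 9/100 - 3*x/20 + C1*cos(2*x)*exp(4*x) + C2*exp(4*x)*sin(2*x).
Apply the initial conditions: w(0) = 9/100 + C1 = -4 and w'(0) = -3/20 + 2*C2 + 4*C1 = -4. Solving gives C1 = -409/100, C2 = 1251/200.

w = 9/100 - 3*x/20 - 409*cos(2*x)*exp(4*x)/100 + 1251*exp(4*x)*sin(2*x)/200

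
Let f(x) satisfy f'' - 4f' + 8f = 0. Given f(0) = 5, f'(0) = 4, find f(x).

Characteristic equation r² - 4r + 8 = 0 has discriminant (-4)² - 4·(8) = -16 < 0, so r = 2 ± 2i.
Hence f_h = C1*cos(2*x)*exp(2*x) + C2*exp(2*x)*sin(2*x).
Apply the initial conditions: f(0) = C1 = 5 and f'(0) = 2*C1 + 2*C2 = 4. Solving gives C1 = 5, C2 = -3.

f = -3*exp(2*x)*sin(2*x) + 5*cos(2*x)*exp(2*x)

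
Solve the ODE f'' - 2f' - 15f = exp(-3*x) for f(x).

f = C1*exp(-3*x) + C2*exp(5*x) - x*exp(-3*x)/8

Characteristic equation r² - 2r - 15 = 0 factors as (r + 3)(r - 5) = 0, so r = -3, 5.
Hence f_h = C1*exp(-3*x) + C2*exp(5*x).
Since exp(-3*x) solves the homogeneous equation (r = -3 is a root of multiplicity 1), multiply the trial by x. Try f_p = A*x*exp(-3*x). Substituting into the equation and dividing by exp(-3*x) gives A = -1/8, so f_p = -x*exp(-3*x)/8.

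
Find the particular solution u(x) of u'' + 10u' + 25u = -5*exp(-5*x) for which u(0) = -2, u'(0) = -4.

Characteristic equation r² + 10r + 25 = 0 has discriminant (10)² - 4·(25) = 0, so r = -5 is a repeated root.
Hence u_h = (C1 + C2*x)*exp(-5*x).
Since exp(-5*x) solves the homogeneous equation (r = -5 is a root of multiplicity 2), multiply the trial by x^2. Try u_p = A*x^2*exp(-5*x). Substituting into the equation and dividing by exp(-5*x) gives A = -5/2, so u_p = -5*x^2*exp(-5*x)/2.
General solution: u = C1*exp(-5*x) - 5*x^2*exp(-5*x)/2 + C2*x*exp(-5*x).
Apply the initial conditions: u(0) = C1 = -2 and u'(0) = C2 - 5*C1 = -4. Solving gives C1 = -2, C2 = -14.

u = -2*exp(-5*x) - 14*x*exp(-5*x) - 5*x**2*exp(-5*x)/2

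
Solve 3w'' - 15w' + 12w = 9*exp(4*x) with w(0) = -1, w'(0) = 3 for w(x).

w = -2*exp(x) + x*exp(4*x) + exp(4*x)

Divide through by 3: w'' - 5w' + 4w = 3*exp(4*x).
Characteristic equation r² - 5r + 4 = 0 factors as (r - 1)(r - 4) = 0, so r = 1, 4.
Hence w_h = C1*exp(x) + C2*exp(4*x).
Since exp(4*x) solves the homogeneous equation (r = 4 is a root of multiplicity 1), multiply the trial by x. Try w_p = A*x*exp(4*x). Substituting into the equation and dividing by exp(4*x) gives A = 1, so w_p = x*exp(4*x).
General solution: w = C1*exp(x) + C2*exp(4*x) + x*exp(4*x).
Apply the initial conditions: w(0) = C1 + C2 = -1 and w'(0) = 1 + C1 + 4*C2 = 3. Solving gives C1 = -2, C2 = 1.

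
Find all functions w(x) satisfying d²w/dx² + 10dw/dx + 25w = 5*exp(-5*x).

Characteristic equation r² + 10r + 25 = 0 has discriminant (10)² - 4·(25) = 0, so r = -5 is a repeated root.
Hence w_h = (C1 + C2*x)*exp(-5*x).
Since exp(-5*x) solves the homogeneous equation (r = -5 is a root of multiplicity 2), multiply the trial by x^2. Try w_p = A*x^2*exp(-5*x). Substituting into the equation and dividing by exp(-5*x) gives A = 5/2, so w_p = 5*x^2*exp(-5*x)/2.

w = C1*exp(-5*x) + 5*x**2*exp(-5*x)/2 + C2*x*exp(-5*x)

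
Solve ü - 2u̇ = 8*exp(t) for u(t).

u = C2 - 8*exp(t) + C1*exp(2*t)

Characteristic equation r² - 2r = 0 factors as (r - 2)r = 0, so r = 2, 0.
Hence u_h = C1*exp(2*t) + C2.
Try u_p = A*exp(t). Substituting into the equation and dividing by exp(t) gives A = -8, so u_p = -8*exp(t).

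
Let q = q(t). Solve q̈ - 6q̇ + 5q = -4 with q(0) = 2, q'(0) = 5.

Characteristic equation r² - 6r + 5 = 0 factors as (r - 1)(r - 5) = 0, so r = 1, 5.
Hence q_h = C1*exp(t) + C2*exp(5*t).
For the particular solution try q_p = A0. Substituting and matching coefficients of each power of t gives A0 = -4/5, so q_p = -4/5.
General solution: q = -4/5 + C1*exp(t) + C2*exp(5*t).
Apply the initial conditions: q(0) = -4/5 + C1 + C2 = 2 and q'(0) = C1 + 5*C2 = 5. Solving gives C1 = 9/4, C2 = 11/20.

q = -4/5 + 9*exp(t)/4 + 11*exp(5*t)/20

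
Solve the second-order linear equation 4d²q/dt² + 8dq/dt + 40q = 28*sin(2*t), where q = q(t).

Divide through by 4: q'' + 2q' + 10q = 7*sin(2*t).
Characteristic equation r² + 2r + 10 = 0 has discriminant (2)² - 4·(10) = -36 < 0, so r = -1 ± 3i.
Hence q_h = C1*cos(3*t)*exp(-t) + C2*exp(-t)*sin(3*t).
Try q_p = A*cos(2*t) + B*sin(2*t). Substituting and equating the coefficients of cos(2t) and sin(2t) gives A = -7/13, B = 21/26, so q_p = -7*cos(2*t)/13 + 21*sin(2*t)/26.

q = -7*cos(2*t)/13 + 21*sin(2*t)/26 + C1*cos(3*t)*exp(-t) + C2*exp(-t)*sin(3*t)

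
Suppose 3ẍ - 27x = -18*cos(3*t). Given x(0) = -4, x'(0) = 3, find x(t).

Divide through by 3: x'' - 9x = -6*cos(3*t).
Characteristic equation r² - 9 = 0 factors as (r + 3)(r - 3) = 0, so r = -3, 3.
Hence x_h = C1*exp(-3*t) + C2*exp(3*t).
Try x_p = A*cos(3*t) + B*sin(3*t). Substituting and equating the coefficients of cos(3t) and sin(3t) gives A = 1/3, B = 0, so x_p = cos(3*t)/3.
General solution: x = cos(3*t)/3 + C1*exp(-3*t) + C2*exp(3*t).
Apply the initial conditions: x(0) = 1/3 + C1 + C2 = -4 and x'(0) = -3*C1 + 3*C2 = 3. Solving gives C1 = -8/3, C2 = -5/3.

x = -8*exp(-3*t)/3 - 5*exp(3*t)/3 + cos(3*t)/3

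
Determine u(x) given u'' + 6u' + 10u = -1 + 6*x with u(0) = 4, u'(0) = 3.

Characteristic equation r² + 6r + 10 = 0 has discriminant (6)² - 4·(10) = -4 < 0, so r = -3 ± i.
Hence u_h = C1*cos(x)*exp(-3*x) + C2*exp(-3*x)*sin(x).
For the particular solution try u_p = A0 + A1*x. Substituting and matching coefficients of each power of x gives A0 = -23/50, A1 = 3/5, so u_p = -23/50 + 3*x/5.
General solution: u = -23/50 + 3*x/5 + C1*cos(x)*exp(-3*x) + C2*exp(-3*x)*sin(x).
Apply the initial conditions: u(0) = -23/50 + C1 = 4 and u'(0) = 3/5 + C2 - 3*C1 = 3. Solving gives C1 = 223/50, C2 = 789/50.

u = -23/50 + 3*x/5 + 223*cos(x)*exp(-3*x)/50 + 789*exp(-3*x)*sin(x)/50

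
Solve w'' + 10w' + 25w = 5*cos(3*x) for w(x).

w = 20*cos(3*x)/289 + 75*sin(3*x)/578 + C1*exp(-5*x) + C2*x*exp(-5*x)

Characteristic equation r² + 10r + 25 = 0 has discriminant (10)² - 4·(25) = 0, so r = -5 is a repeated root.
Hence w_h = (C1 + C2*x)*exp(-5*x).
Try w_p = A*cos(3*x) + B*sin(3*x). Substituting and equating the coefficients of cos(3x) and sin(3x) gives A = 20/289, B = 75/578, so w_p = 20*cos(3*x)/289 + 75*sin(3*x)/578.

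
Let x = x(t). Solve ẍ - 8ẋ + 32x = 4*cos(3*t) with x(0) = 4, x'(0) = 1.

x = -96*sin(3*t)/1105 + 92*cos(3*t)/1105 - 15919*exp(4*t)*sin(4*t)/4420 + 4328*cos(4*t)*exp(4*t)/1105

Characteristic equation r² - 8r + 32 = 0 has discriminant (-8)² - 4·(32) = -64 < 0, so r = 4 ± 4i.
Hence x_h = C1*cos(4*t)*exp(4*t) + C2*exp(4*t)*sin(4*t).
Try x_p = A*cos(3*t) + B*sin(3*t). Substituting and equating the coefficients of cos(3t) and sin(3t) gives A = 92/1105, B = -96/1105, so x_p = -96*sin(3*t)/1105 + 92*cos(3*t)/1105.
General solution: x = -96*sin(3*t)/1105 + 92*cos(3*t)/1105 + C1*cos(4*t)*exp(4*t) + C2*exp(4*t)*sin(4*t).
Apply the initial conditions: x(0) = 92/1105 + C1 = 4 and x'(0) = -288/1105 + 4*C1 + 4*C2 = 1. Solving gives C1 = 4328/1105, C2 = -15919/4420.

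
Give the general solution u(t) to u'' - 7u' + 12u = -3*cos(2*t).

u = -6*cos(2*t)/65 + 21*sin(2*t)/130 + C1*exp(3*t) + C2*exp(4*t)

Characteristic equation r² - 7r + 12 = 0 factors as (r - 3)(r - 4) = 0, so r = 3, 4.
Hence u_h = C1*exp(3*t) + C2*exp(4*t).
Try u_p = A*cos(2*t) + B*sin(2*t). Substituting and equating the coefficients of cos(2t) and sin(2t) gives A = -6/65, B = 21/130, so u_p = -6*cos(2*t)/65 + 21*sin(2*t)/130.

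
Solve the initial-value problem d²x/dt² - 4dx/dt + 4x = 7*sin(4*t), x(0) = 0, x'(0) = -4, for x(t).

Characteristic equation r² - 4r + 4 = 0 has discriminant (-4)² - 4·(4) = 0, so r = 2 is a repeated root.
Hence x_h = (C1 + C2*t)*exp(2*t).
Try x_p = A*cos(4*t) + B*sin(4*t). Substituting and equating the coefficients of cos(4t) and sin(4t) gives A = 7/25, B = -21/100, so x_p = -21*sin(4*t)/100 + 7*cos(4*t)/25.
General solution: x = -21*sin(4*t)/100 + 7*cos(4*t)/25 + C1*exp(2*t) + C2*t*exp(2*t).
Apply the initial conditions: x(0) = 7/25 + C1 = 0 and x'(0) = -21/25 + C2 + 2*C1 = -4. Solving gives C1 = -7/25, C2 = -13/5.

x = -21*sin(4*t)/100 - 7*exp(2*t)/25 + 7*cos(4*t)/25 - 13*t*exp(2*t)/5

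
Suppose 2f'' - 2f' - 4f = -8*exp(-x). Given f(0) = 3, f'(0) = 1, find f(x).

Divide through by 2: f'' - f' - 2f = -4*exp(-x).
Characteristic equation r² - r - 2 = 0 factors as (r - 2)(r + 1) = 0, so r = 2, -1.
Hence f_h = C1*exp(2*x) + C2*exp(-x).
Since exp(-x) solves the homogeneous equation (r = -1 is a root of multiplicity 1), multiply the trial by x. Try f_p = A*x*exp(-x). Substituting into the equation and dividing by exp(-x) gives A = 4/3, so f_p = 4*x*exp(-x)/3.
General solution: f = C1*exp(2*x) + C2*exp(-x) + 4*x*exp(-x)/3.
Apply the initial conditions: f(0) = C1 + C2 = 3 and f'(0) = 4/3 - C2 + 2*C1 = 1. Solving gives C1 = 8/9, C2 = 19/9.

f = 8*exp(2*x)/9 + 19*exp(-x)/9 + 4*x*exp(-x)/3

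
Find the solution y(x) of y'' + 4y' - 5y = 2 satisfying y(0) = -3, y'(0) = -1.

y = -2/5 - 7*exp(x)/3 - 4*exp(-5*x)/15

Characteristic equation r² + 4r - 5 = 0 factors as (r - 1)(r + 5) = 0, so r = 1, -5.
Hence y_h = C1*exp(x) + C2*exp(-5*x).
For the particular solution try y_p = A0. Substituting and matching coefficients of each power of x gives A0 = -2/5, so y_p = -2/5.
General solution: y = -2/5 + C1*exp(x) + C2*exp(-5*x).
Apply the initial conditions: y(0) = -2/5 + C1 + C2 = -3 and y'(0) = C1 - 5*C2 = -1. Solving gives C1 = -7/3, C2 = -4/15.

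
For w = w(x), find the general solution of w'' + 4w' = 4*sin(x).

w = C2 - 16*cos(x)/17 - 4*sin(x)/17 + C1*exp(-4*x)

Characteristic equation r² + 4r = 0 factors as (r + 4)r = 0, so r = -4, 0.
Hence w_h = C1*exp(-4*x) + C2.
Try w_p = A*cos(x) + B*sin(x). Substituting and equating the coefficients of cos(x) and sin(x) gives A = -16/17, B = -4/17, so w_p = -16*cos(x)/17 - 4*sin(x)/17.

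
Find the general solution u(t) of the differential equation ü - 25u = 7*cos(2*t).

Characteristic equation r² - 25 = 0 factors as (r - 5)(r + 5) = 0, so r = 5, -5.
Hence u_h = C1*exp(5*t) + C2*exp(-5*t).
Try u_p = A*cos(2*t) + B*sin(2*t). Substituting and equating the coefficients of cos(2t) and sin(2t) gives A = -7/29, B = 0, so u_p = -7*cos(2*t)/29.

u = -7*cos(2*t)/29 + C1*exp(5*t) + C2*exp(-5*t)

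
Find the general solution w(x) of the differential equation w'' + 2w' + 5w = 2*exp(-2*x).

w = 2*exp(-2*x)/5 + C1*cos(2*x)*exp(-x) + C2*exp(-x)*sin(2*x)

Characteristic equation r² + 2r + 5 = 0 has discriminant (2)² - 4·(5) = -16 < 0, so r = -1 ± 2i.
Hence w_h = C1*cos(2*x)*exp(-x) + C2*exp(-x)*sin(2*x).
Try w_p = A*exp(-2*x). Substituting into the equation and dividing by exp(-2*x) gives A = 2/5, so w_p = 2*exp(-2*x)/5.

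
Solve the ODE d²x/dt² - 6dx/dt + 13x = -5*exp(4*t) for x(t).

x = -exp(4*t) + C1*cos(2*t)*exp(3*t) + C2*exp(3*t)*sin(2*t)

Characteristic equation r² - 6r + 13 = 0 has discriminant (-6)² - 4·(13) = -16 < 0, so r = 3 ± 2i.
Hence x_h = C1*cos(2*t)*exp(3*t) + C2*exp(3*t)*sin(2*t).
Try x_p = A*exp(4*t). Substituting into the equation and dividing by exp(4*t) gives A = -1, so x_p = -exp(4*t).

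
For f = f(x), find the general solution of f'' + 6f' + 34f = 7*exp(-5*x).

f = 7*exp(-5*x)/29 + C1*cos(5*x)*exp(-3*x) + C2*exp(-3*x)*sin(5*x)

Characteristic equation r² + 6r + 34 = 0 has discriminant (6)² - 4·(34) = -100 < 0, so r = -3 ± 5i.
Hence f_h = C1*cos(5*x)*exp(-3*x) + C2*exp(-3*x)*sin(5*x).
Try f_p = A*exp(-5*x). Substituting into the equation and dividing by exp(-5*x) gives A = 7/29, so f_p = 7*exp(-5*x)/29.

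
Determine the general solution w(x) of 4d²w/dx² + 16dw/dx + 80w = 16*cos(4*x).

Divide through by 4: w'' + 4w' + 20w = 4*cos(4*x).
Characteristic equation r² + 4r + 20 = 0 has discriminant (4)² - 4·(20) = -64 < 0, so r = -2 ± 4i.
Hence w_h = C1*cos(4*x)*exp(-2*x) + C2*exp(-2*x)*sin(4*x).
Try w_p = A*cos(4*x) + B*sin(4*x). Substituting and equating the coefficients of cos(4x) and sin(4x) gives A = 1/17, B = 4/17, so w_p = cos(4*x)/17 + 4*sin(4*x)/17.

w = cos(4*x)/17 + 4*sin(4*x)/17 + C1*cos(4*x)*exp(-2*x) + C2*exp(-2*x)*sin(4*x)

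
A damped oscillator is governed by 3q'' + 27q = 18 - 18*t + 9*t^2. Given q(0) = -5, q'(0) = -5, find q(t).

Divide through by 3: q'' + 9q = 6 - 6*t + 3*t^2.
Characteristic equation r² + 9 = 0 has discriminant (0)² - 4·(9) = -36 < 0, so r = ± 3i.
Hence q_h = C1*cos(3*t) + C2*sin(3*t).
For the particular solution try q_p = A0 + A1*t + A2*t^2. Substituting and matching coefficients of each power of t gives A0 = 16/27, A1 = -2/3, A2 = 1/3, so q_p = 16/27 - 2*t/3 + t^2/3.
General solution: q = 16/27 - 2*t/3 + t^2/3 + C1*cos(3*t) + C2*sin(3*t).
Apply the initial conditions: q(0) = 16/27 + C1 = -5 and q'(0) = -2/3 + 3*C2 = -5. Solving gives C1 = -151/27, C2 = -13/9.

q = 16/27 - 151*cos(3*t)/27 - 13*sin(3*t)/9 - 2*t/3 + t**2/3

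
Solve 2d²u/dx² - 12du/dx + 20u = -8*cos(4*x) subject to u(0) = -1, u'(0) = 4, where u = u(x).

u = 2*cos(4*x)/51 + 8*sin(4*x)/51 - 53*cos(x)*exp(3*x)/51 + 331*exp(3*x)*sin(x)/51

Divide through by 2: u'' - 6u' + 10u = -4*cos(4*x).
Characteristic equation r² - 6r + 10 = 0 has discriminant (-6)² - 4·(10) = -4 < 0, so r = 3 ± i.
Hence u_h = C1*cos(x)*exp(3*x) + C2*exp(3*x)*sin(x).
Try u_p = A*cos(4*x) + B*sin(4*x). Substituting and equating the coefficients of cos(4x) and sin(4x) gives A = 2/51, B = 8/51, so u_p = 2*cos(4*x)/51 + 8*sin(4*x)/51.
General solution: u = 2*cos(4*x)/51 + 8*sin(4*x)/51 + C1*cos(x)*exp(3*x) + C2*exp(3*x)*sin(x).
Apply the initial conditions: u(0) = 2/51 + C1 = -1 and u'(0) = 32/51 + C2 + 3*C1 = 4. Solving gives C1 = -53/51, C2 = 331/51.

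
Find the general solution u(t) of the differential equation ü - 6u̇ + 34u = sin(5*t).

Characteristic equation r² - 6r + 34 = 0 has discriminant (-6)² - 4·(34) = -100 < 0, so r = 3 ± 5i.
Hence u_h = C1*cos(5*t)*exp(3*t) + C2*exp(3*t)*sin(5*t).
Try u_p = A*cos(5*t) + B*sin(5*t). Substituting and equating the coefficients of cos(5t) and sin(5t) gives A = 10/327, B = 1/109, so u_p = sin(5*t)/109 + 10*cos(5*t)/327.

u = sin(5*t)/109 + 10*cos(5*t)/327 + C1*cos(5*t)*exp(3*t) + C2*exp(3*t)*sin(5*t)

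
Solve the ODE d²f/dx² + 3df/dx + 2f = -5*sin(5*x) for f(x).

f = 75*cos(5*x)/754 + 115*sin(5*x)/754 + C1*exp(-x) + C2*exp(-2*x)

Characteristic equation r² + 3r + 2 = 0 factors as (r + 1)(r + 2) = 0, so r = -1, -2.
Hence f_h = C1*exp(-x) + C2*exp(-2*x).
Try f_p = A*cos(5*x) + B*sin(5*x). Substituting and equating the coefficients of cos(5x) and sin(5x) gives A = 75/754, B = 115/754, so f_p = 75*cos(5*x)/754 + 115*sin(5*x)/754.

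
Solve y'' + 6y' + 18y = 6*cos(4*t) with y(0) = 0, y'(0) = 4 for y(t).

Characteristic equation r² + 6r + 18 = 0 has discriminant (6)² - 4·(18) = -36 < 0, so r = -3 ± 3i.
Hence y_h = C1*cos(3*t)*exp(-3*t) + C2*exp(-3*t)*sin(3*t).
Try y_p = A*cos(4*t) + B*sin(4*t). Substituting and equating the coefficients of cos(4t) and sin(4t) gives A = 3/145, B = 36/145, so y_p = 3*cos(4*t)/145 + 36*sin(4*t)/145.
General solution: y = 3*cos(4*t)/145 + 36*sin(4*t)/145 + C1*cos(3*t)*exp(-3*t) + C2*exp(-3*t)*sin(3*t).
Apply the initial conditions: y(0) = 3/145 + C1 = 0 and y'(0) = 144/145 - 3*C1 + 3*C2 = 4. Solving gives C1 = -3/145, C2 = 427/435.

y = 3*cos(4*t)/145 + 36*sin(4*t)/145 - 3*cos(3*t)*exp(-3*t)/145 + 427*exp(-3*t)*sin(3*t)/435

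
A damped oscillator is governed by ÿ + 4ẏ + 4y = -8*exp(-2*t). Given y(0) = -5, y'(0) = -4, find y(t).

Characteristic equation r² + 4r + 4 = 0 has discriminant (4)² - 4·(4) = 0, so r = -2 is a repeated root.
Hence y_h = (C1 + C2*t)*exp(-2*t).
Since exp(-2*t) solves the homogeneous equation (r = -2 is a root of multiplicity 2), multiply the trial by t^2. Try y_p = A*t^2*exp(-2*t). Substituting into the equation and dividing by exp(-2*t) gives A = -4, so y_p = -4*t^2*exp(-2*t).
General solution: y = C1*exp(-2*t) - 4*t^2*exp(-2*t) + C2*t*exp(-2*t).
Apply the initial conditions: y(0) = C1 = -5 and y'(0) = C2 - 2*C1 = -4. Solving gives C1 = -5, C2 = -14.

y = -5*exp(-2*t) - 14*t*exp(-2*t) - 4*t**2*exp(-2*t)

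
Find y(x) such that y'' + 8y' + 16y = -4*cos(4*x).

y = -sin(4*x)/8 + C1*exp(-4*x) + C2*x*exp(-4*x)

Characteristic equation r² + 8r + 16 = 0 has discriminant (8)² - 4·(16) = 0, so r = -4 is a repeated root.
Hence y_h = (C1 + C2*x)*exp(-4*x).
Try y_p = A*cos(4*x) + B*sin(4*x). Substituting and equating the coefficients of cos(4x) and sin(4x) gives A = 0, B = -1/8, so y_p = -sin(4*x)/8.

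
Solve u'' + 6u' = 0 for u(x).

u = C2 + C1*exp(-6*x)

Characteristic equation r² + 6r = 0 factors as (r + 6)r = 0, so r = -6, 0.
Hence u_h = C1*exp(-6*x) + C2.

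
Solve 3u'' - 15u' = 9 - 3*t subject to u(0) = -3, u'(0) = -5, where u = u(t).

u = -264/125 - 111*exp(5*t)/125 - 14*t/25 + t**2/10

Divide through by 3: u'' - 5u' = 3 - t.
Characteristic equation r² - 5r = 0 factors as (r - 5)r = 0, so r = 5, 0.
Hence u_h = C1*exp(5*t) + C2.
Since 0 is a characteristic root (multiplicity 1), multiply the polynomial trial by t: try u_p = t*(A0 + A1*t). Substituting and matching coefficients of each power of t gives A0 = -14/25, A1 = 1/10, so u_p = -14*t/25 + t^2/10.
General solution: u = C2 - 14*t/25 + t^2/10 + C1*exp(5*t).
Apply the initial conditions: u(0) = C1 + C2 = -3 and u'(0) = -14/25 + 5*C1 = -5. Solving gives C1 = -111/125, C2 = -264/125.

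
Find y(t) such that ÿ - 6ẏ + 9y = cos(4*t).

y = -24*sin(4*t)/625 - 7*cos(4*t)/625 + C1*exp(3*t) + C2*t*exp(3*t)

Characteristic equation r² - 6r + 9 = 0 has discriminant (-6)² - 4·(9) = 0, so r = 3 is a repeated root.
Hence y_h = (C1 + C2*t)*exp(3*t).
Try y_p = A*cos(4*t) + B*sin(4*t). Substituting and equating the coefficients of cos(4t) and sin(4t) gives A = -7/625, B = -24/625, so y_p = -24*sin(4*t)/625 - 7*cos(4*t)/625.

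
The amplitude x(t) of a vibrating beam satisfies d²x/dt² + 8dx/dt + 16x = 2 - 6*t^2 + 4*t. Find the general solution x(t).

x = -9/64 - 3*t**2/8 + 5*t/8 + C1*exp(-4*t) + C2*t*exp(-4*t)

Characteristic equation r² + 8r + 16 = 0 has discriminant (8)² - 4·(16) = 0, so r = -4 is a repeated root.
Hence x_h = (C1 + C2*t)*exp(-4*t).
For the particular solution try x_p = A0 + A1*t + A2*t^2. Substituting and matching coefficients of each power of t gives A0 = -9/64, A1 = 5/8, A2 = -3/8, so x_p = -9/64 - 3*t^2/8 + 5*t/8.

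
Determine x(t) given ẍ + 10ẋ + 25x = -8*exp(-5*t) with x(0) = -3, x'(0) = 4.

x = -3*exp(-5*t) - 11*t*exp(-5*t) - 4*t**2*exp(-5*t)

Characteristic equation r² + 10r + 25 = 0 has discriminant (10)² - 4·(25) = 0, so r = -5 is a repeated root.
Hence x_h = (C1 + C2*t)*exp(-5*t).
Since exp(-5*t) solves the homogeneous equation (r = -5 is a root of multiplicity 2), multiply the trial by t^2. Try x_p = A*t^2*exp(-5*t). Substituting into the equation and dividing by exp(-5*t) gives A = -4, so x_p = -4*t^2*exp(-5*t).
General solution: x = C1*exp(-5*t) - 4*t^2*exp(-5*t) + C2*t*exp(-5*t).
Apply the initial conditions: x(0) = C1 = -3 and x'(0) = C2 - 5*C1 = 4. Solving gives C1 = -3, C2 = -11.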